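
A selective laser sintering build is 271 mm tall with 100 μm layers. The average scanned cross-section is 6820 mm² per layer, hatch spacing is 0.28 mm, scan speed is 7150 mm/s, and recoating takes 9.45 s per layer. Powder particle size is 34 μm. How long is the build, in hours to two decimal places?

Number of layers: 271 / 0.1 → 2710 (rounded up).
Scan path per layer = 6820 / 0.28 = 24357.1 mm.
Laser time per layer = 24357.1 / 7150, so 3.4066 s.
Per-layer time = 3.4066 + 9.45 = 12.8566 s.
2710 layers × 12.8566 s/layer = 34841.386 s, i.e. 9.68 hours.

9.68 hours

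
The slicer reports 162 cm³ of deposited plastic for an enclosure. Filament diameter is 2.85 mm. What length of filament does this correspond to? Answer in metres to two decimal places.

Filament cross-section = π × (2.85/2)² = 6.3794 mm².
L = 162000 mm³ / 6.3794 mm² = 25394.24 mm, i.e. 25.39 m.

25.39 m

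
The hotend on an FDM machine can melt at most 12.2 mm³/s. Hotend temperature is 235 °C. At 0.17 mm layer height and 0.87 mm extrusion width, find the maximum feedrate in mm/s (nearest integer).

Bead cross-section = 0.17 × 0.87, so 0.1479 mm².
Max speed = 12.2 / 0.1479 = 82.49 ≈ 82 mm/s.

82 mm/s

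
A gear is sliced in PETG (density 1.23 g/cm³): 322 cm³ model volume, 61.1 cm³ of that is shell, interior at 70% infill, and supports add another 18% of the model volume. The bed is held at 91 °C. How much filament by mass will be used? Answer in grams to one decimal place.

Infill region = 322 − 61.1, so 260.9 cm³.
Deposited infill = 0.70 × 260.9, so 182.63 cm³.
Support = 0.18 × 322, so 57.96 cm³.
Total extruded: 61.1 + 182.63 + 57.96 → 301.69 cm³.
Mass = 301.69 × 1.23 = 371.0787 g.

371.1 g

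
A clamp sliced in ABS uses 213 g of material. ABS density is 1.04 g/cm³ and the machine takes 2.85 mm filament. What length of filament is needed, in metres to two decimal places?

32.10 m

Volume = 213 g / 1.04 g·cm⁻³ = 204.8077 cm³ = 204807.7 mm³.
Cross-section of 2.85 mm filament: π·(2.85/2)² = 6.3794 mm².
L = V/A = 204807.7/6.3794 = 32104.54 mm → 32.10 m.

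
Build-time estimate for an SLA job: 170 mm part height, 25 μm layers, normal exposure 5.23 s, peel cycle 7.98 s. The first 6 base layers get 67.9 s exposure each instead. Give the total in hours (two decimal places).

25.06 hours

Layer count = ceil(170 / 0.025) = 6800.
Bottom layers = 6 × (67.9 + 7.98), so 455.28 s.
Regular layers: 6794 × (5.23 + 7.98) → 89748.74 s.
Total = 455.28 + 89748.74 = 90204.02 s = 25.06 hours.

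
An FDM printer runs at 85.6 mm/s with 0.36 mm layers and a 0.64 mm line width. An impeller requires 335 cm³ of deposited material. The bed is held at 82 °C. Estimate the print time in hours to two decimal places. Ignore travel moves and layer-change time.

Line area = 0.36 × 0.64, so 0.2304 mm².
Total extruded path = 335000/0.2304 = 1453993.1 mm.
Print-move time = 1453993.1 / 85.6 = 16985.9 s.
Converting: 16985.9 s = 4.72 hours.

4.72 hours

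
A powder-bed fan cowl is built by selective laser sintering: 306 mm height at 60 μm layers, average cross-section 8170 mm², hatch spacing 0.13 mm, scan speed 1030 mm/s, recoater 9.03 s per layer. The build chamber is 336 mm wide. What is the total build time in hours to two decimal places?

99.23 hours

Layer count = ceil(306 / 0.06) = 5100.
Per-layer scan distance = 8170 / 0.13 = 62846.2 mm.
Scan time per layer: 62846.2 / 1030 → 61.0157 s.
Per-layer time: 61.0157 + 9.03 → 70.0457 s.
5100 layers × 70.0457 s/layer = 357233.07 s, i.e. 99.23 hours.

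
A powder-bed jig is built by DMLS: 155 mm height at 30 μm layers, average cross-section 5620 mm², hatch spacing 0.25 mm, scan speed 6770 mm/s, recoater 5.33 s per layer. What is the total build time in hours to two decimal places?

Layer count = ceil(155 / 0.03) = 5167.
Scan path per layer = 5620 / 0.25 = 22480 mm.
Scan time per layer = 22480 / 6770, so 3.3205 s.
Time per layer = 3.3205 + 5.33, so 8.6505 s.
Total: 5167 × 8.6505 s = 44697.1335 s → 12.42 hours.

12.42 hours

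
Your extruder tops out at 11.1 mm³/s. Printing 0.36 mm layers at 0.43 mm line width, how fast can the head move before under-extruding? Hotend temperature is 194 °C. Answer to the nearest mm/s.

72 mm/s

A: 0.36 × 0.43 → 0.1548 mm².
Max speed = 11.1 / 0.1548 = 71.71 ≈ 72 mm/s.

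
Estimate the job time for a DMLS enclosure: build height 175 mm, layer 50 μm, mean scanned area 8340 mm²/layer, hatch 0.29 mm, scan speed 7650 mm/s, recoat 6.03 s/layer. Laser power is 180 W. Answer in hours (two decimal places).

Layer count = ceil(175 / 0.05) = 3500.
Scan path per layer = 8340 / 0.29 = 28758.6 mm.
Laser time per layer = 28758.6 / 7650 = 3.7593 s.
Per-layer time = 3.7593 + 6.03 = 9.7893 s.
Total: 3500 × 9.7893 s = 34262.55 s → 9.52 hours.

9.52 hours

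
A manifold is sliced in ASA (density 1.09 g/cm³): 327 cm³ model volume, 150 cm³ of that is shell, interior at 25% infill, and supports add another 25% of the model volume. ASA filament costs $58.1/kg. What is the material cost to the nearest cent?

Interior volume = 327 − 150 = 177 cm³.
Infill volume = 0.25 × 177 = 44.25 cm³.
Support: 0.25 × 327 → 81.75 cm³.
Deposited volume = 150 + 44.25 + 81.75, so 276 cm³.
Mass = 276 × 1.09 = 300.84 g.
Cost = 300.84 g / 1000 × $58.1/kg = $17.48.

$17.48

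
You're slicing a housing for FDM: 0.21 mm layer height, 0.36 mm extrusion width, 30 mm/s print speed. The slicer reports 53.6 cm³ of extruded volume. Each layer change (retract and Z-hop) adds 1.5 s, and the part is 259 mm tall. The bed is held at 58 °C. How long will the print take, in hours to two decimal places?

7.08 hours

Bead cross-section: 0.21 × 0.36 → 0.0756 mm².
Path length: 53600 mm³ / 0.0756 mm² → 708994.7 mm.
Time extruding: 708994.7 / 30 → 23633.2 s.
Number of layers: 259 / 0.21 → 1234 (rounded up).
Non-print overhead: 1234 × 1.5 → 1851 s.
Altogether 23633.2 + 1851 = 25484.2 s, i.e. 7.08 hours.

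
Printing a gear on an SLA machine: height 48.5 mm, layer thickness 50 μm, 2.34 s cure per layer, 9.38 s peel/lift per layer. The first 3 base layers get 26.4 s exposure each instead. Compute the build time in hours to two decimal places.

Number of layers: 48.5 / 0.05 → 970 (rounded up).
Base layers = 3 × (26.4 + 9.38) = 107.34 s.
Normal layers = 967 × (2.34 + 9.38) = 11333.24 s.
Total = 107.34 + 11333.24 = 11440.58 s = 3.18 hours.

3.18 hours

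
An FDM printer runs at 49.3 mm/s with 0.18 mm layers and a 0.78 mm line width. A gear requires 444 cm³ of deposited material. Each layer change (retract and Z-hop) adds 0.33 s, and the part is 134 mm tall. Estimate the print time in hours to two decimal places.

17.89 hours

Extrusion cross-section = 0.18 × 0.78 = 0.1404 mm².
Path length: 444000 mm³ / 0.1404 mm² → 3162393.2 mm.
Time extruding: 3162393.2 / 49.3 → 64145.9 s.
Layers = ⌈134/0.18⌉ = 745.
Z-hop total = 745 × 0.33 = 245.85 s.
Altogether 64145.9 + 245.85 = 64391.75 s, i.e. 17.89 hours.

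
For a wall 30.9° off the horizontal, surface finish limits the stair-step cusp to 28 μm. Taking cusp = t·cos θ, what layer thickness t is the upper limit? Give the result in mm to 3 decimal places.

t = h_c / cos θ = 0.028 / 0.8581 = 0.033 mm.

0.033 mm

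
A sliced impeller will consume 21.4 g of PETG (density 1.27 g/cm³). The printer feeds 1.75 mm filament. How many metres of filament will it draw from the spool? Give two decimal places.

7.01 m

Extruded volume: 21.4/1.27 = 16.8504 cm³ (16850.4 mm³).
Filament cross-section = π × (1.75/2)² = 2.4053 mm².
L = V/A = 16850.4/2.4053 = 7005.53 mm → 7.01 m.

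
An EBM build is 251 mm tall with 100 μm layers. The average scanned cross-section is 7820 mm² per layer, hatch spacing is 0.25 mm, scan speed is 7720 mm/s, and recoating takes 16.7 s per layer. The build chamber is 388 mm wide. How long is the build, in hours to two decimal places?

14.47 hours

Layers = ⌈251/0.1⌉ = 2510.
Per-layer scan distance: 7820 / 0.25 → 31280 mm.
Beam time per layer = 31280 / 7720 = 4.0518 s.
Layer cycle: 4.0518 + 16.7 → 20.7518 s.
Build time = 2510 × 20.7518 = 52087.018 s = 14.47 hours.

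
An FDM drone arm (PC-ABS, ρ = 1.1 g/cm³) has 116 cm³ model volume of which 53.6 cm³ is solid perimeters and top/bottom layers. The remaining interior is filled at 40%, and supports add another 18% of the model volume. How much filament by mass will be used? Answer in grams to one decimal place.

Volume inside the shell = 116 − 53.6 = 62.4 cm³.
Infill volume: 0.40 × 62.4 → 24.96 cm³.
Support = 0.18 × 116 = 20.88 cm³.
Total extruded: 53.6 + 24.96 + 20.88 → 99.44 cm³.
Mass: 99.44 × 1.1 → 109.384 g.

109.4 g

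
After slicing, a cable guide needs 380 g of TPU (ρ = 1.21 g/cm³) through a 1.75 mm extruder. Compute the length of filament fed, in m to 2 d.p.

Volume = 380 g / 1.21 g·cm⁻³ = 314.0496 cm³ = 314049.6 mm³.
Cross-section of 1.75 mm filament: π·(1.75/2)² = 2.4053 mm².
Length = 314049.6 / 2.4053 = 130565.67 mm = 130.57 m.

130.57 m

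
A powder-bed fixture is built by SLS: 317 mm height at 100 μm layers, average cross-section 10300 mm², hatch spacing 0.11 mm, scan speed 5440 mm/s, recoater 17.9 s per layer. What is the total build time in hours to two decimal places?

30.92 hours

Layers = ⌈317/0.1⌉ = 3170.
Hatch length per layer: 10300 / 0.11 → 93636.4 mm.
Scan time per layer = 93636.4 / 5440 = 17.2126 s.
Layer cycle = 17.2126 + 17.9 = 35.1126 s.
Build time = 3170 × 35.1126 = 111306.942 s = 30.92 hours.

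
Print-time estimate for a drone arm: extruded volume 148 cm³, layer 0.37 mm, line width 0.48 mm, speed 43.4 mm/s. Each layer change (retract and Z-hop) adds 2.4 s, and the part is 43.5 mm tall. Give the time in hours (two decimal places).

Bead cross-section = 0.37 × 0.48 = 0.1776 mm².
Path length: 148000 mm³ / 0.1776 mm² → 833333.3 mm.
Print-move time: 833333.3 / 43.4 → 19201.2 s.
Number of layers: 43.5 / 0.37 → 118 (rounded up).
Layer-change overhead: 118 × 2.4 → 283.2 s.
Total = 19201.2 + 283.2 = 19484.4 s = 5.41 hours.

5.41 hours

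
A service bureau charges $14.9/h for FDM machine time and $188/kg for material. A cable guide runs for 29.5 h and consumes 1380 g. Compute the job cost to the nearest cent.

Time charge = 14.9 × 29.5, so $439.55.
Feedstock cost = 188 × 1380/1000, so $259.44.
Total = 439.55 + 259.44 = $698.99.

$698.99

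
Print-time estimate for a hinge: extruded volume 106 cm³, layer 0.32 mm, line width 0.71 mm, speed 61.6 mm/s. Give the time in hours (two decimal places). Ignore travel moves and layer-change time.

Extrusion cross-section = 0.32 × 0.71, so 0.2272 mm².
Total extruded path = 106000/0.2272 = 466549.3 mm.
Time extruding = 466549.3 / 61.6, so 7573.9 s.
In the requested units: 7573.9 s = 2.10 hours.

2.10 hours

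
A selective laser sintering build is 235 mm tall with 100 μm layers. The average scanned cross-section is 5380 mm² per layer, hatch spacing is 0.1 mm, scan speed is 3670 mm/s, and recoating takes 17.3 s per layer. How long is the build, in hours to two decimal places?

Layer count = ceil(235 / 0.1) = 2350.
Hatch length per layer = 5380 / 0.1, so 53800 mm.
Scan time per layer: 53800 / 3670 → 14.6594 s.
Per-layer time = 14.6594 + 17.3 = 31.9594 s.
Total: 2350 × 31.9594 s = 75104.59 s → 20.86 hours.

20.86 hours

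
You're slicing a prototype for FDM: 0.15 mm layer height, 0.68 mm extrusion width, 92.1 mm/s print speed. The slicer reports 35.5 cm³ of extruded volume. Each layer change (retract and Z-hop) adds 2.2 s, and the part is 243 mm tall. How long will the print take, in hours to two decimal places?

2.04 hours

Extrusion cross-section = 0.15 × 0.68, so 0.102 mm².
Path length: 35500 mm³ / 0.102 mm² → 348039.2 mm.
Time extruding = 348039.2 / 92.1, so 3778.9 s.
Layers = ⌈243/0.15⌉ = 1620.
Z-hop total = 1620 × 2.2 = 3564 s.
Altogether 3778.9 + 3564 = 7342.9 s, i.e. 2.04 hours.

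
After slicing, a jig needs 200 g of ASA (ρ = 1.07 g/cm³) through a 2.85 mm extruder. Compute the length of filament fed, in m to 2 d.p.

29.30 m

Volume = 200 g / 1.07 g·cm⁻³ = 186.9159 cm³ = 186915.9 mm³.
A = π r² = π × 1.425² = 6.3794 mm².
L = V/A = 186915.9/6.3794 = 29299.92 mm → 29.30 m.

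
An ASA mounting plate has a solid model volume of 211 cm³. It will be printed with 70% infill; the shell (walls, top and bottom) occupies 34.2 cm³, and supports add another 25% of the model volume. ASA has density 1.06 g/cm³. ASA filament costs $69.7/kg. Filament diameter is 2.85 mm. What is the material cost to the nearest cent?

Volume inside the shell = 211 − 34.2, so 176.8 cm³.
Deposited infill = 0.70 × 176.8 = 123.76 cm³.
Support = 0.25 × 211, so 52.75 cm³.
Total extruded = 34.2 + 123.76 + 52.75 = 210.71 cm³.
Mass = 210.71 × 1.06 = 223.3526 g.
Cost = 223.3526 g / 1000 × $69.7/kg = $15.57.

$15.57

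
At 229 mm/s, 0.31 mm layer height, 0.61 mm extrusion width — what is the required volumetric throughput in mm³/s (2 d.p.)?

A: 0.31 × 0.61 → 0.1891 mm².
Q = v·A = 229 × 0.1891 = 43.30 mm³/s.

43.30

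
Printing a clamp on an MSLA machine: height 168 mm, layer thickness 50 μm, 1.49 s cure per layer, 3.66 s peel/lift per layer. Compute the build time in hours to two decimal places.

Number of layers: 168 / 0.05 → 3360 (rounded up).
Cycle time = 1.49 + 3.66, so 5.15 s.
Total = 3360 × 5.15 = 17304 s = 4.81 hours.

4.81 hours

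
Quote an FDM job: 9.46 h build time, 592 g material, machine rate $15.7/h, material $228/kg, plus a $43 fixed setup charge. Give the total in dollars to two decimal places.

$326.50

Machine cost: 15.7 × 9.46 → $148.522.
Feedstock cost: 228 × 592/1000 → $134.976.
Total = 148.522 + 134.976 + 43 = 326.498 ≈ $326.50.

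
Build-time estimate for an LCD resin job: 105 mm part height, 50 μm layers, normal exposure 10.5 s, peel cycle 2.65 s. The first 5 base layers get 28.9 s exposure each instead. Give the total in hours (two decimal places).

7.70 hours

Layers = ⌈105/0.05⌉ = 2100.
Base layers: 5 × (28.9 + 2.65) → 157.75 s.
Normal layers = 2095 × (10.5 + 2.65), so 27549.25 s.
Sum: 157.75 + 27549.25 = 27707 s → 7.70 hours.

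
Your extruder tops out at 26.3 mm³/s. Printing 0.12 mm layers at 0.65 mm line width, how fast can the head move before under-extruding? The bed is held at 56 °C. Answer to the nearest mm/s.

A = 0.12 × 0.65, so 0.078 mm².
v_max = Q/A = 26.3/0.078 = 337.18 mm/s → 337 mm/s.

337 mm/s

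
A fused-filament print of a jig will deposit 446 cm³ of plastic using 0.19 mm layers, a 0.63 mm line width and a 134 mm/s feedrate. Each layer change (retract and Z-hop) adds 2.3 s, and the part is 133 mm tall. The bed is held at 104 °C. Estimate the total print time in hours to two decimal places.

Bead cross-section = 0.19 × 0.63 = 0.1197 mm².
Path length: 446000 mm³ / 0.1197 mm² → 3725981.6 mm.
Print-move time = 3725981.6 / 134 = 27805.8 s.
Number of layers: 133 / 0.19 → 700 (rounded up).
Z-hop total = 700 × 2.3 = 1610 s.
Total = 27805.8 + 1610 = 29415.8 s = 8.17 hours.

8.17 hours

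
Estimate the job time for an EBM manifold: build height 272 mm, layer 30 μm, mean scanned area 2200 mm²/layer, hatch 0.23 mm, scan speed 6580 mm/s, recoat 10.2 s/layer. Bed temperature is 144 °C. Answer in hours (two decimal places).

29.35 hours

Layers = ⌈272/0.03⌉ = 9067.
Per-layer scan distance = 2200 / 0.23, so 9565.2 mm.
Per-layer scan time = 9565.2 / 6580 = 1.4537 s.
Per-layer time = 1.4537 + 10.2 = 11.6537 s.
Total: 9067 × 11.6537 s = 105664.0979 s → 29.35 hours.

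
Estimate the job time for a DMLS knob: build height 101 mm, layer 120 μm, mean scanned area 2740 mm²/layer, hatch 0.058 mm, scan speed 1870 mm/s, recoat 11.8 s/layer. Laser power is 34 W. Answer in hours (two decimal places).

Layer count = ceil(101 / 0.12) = 842.
Hatch length per layer: 2740 / 0.058 → 47241.4 mm.
Laser time per layer = 47241.4 / 1870 = 25.2628 s.
Per-layer time: 25.2628 + 11.8 → 37.0628 s.
Total: 842 × 37.0628 s = 31206.8776 s → 8.67 hours.

8.67 hours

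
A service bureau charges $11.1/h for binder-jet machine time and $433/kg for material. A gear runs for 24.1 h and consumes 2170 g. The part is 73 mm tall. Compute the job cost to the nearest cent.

$1207.12

Time charge = 11.1 × 24.1, so $267.51.
Feedstock cost = 433 × 2170/1000, so $939.61.
Job cost: 267.51 + 939.61 = $1207.12.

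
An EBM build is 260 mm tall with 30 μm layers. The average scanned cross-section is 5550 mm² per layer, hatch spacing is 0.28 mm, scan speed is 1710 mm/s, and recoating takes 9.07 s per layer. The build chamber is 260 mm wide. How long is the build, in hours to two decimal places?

Number of layers: 260 / 0.03 → 8667 (rounded up).
Per-layer scan distance = 5550 / 0.28, so 19821.4 mm.
Beam time per layer = 19821.4 / 1710, so 11.5915 s.
Layer cycle: 11.5915 + 9.07 → 20.6615 s.
8667 layers × 20.6615 s/layer = 179073.2205 s, i.e. 49.74 hours.

49.74 hours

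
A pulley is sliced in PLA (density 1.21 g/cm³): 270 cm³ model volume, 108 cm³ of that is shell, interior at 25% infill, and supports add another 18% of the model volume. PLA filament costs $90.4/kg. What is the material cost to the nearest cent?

Infill region = 270 − 108, so 162 cm³.
Infill deposited: 0.25 × 162 → 40.5 cm³.
Support: 0.18 × 270 → 48.6 cm³.
Deposited volume = 108 + 40.5 + 48.6 = 197.1 cm³.
Mass = 197.1 × 1.21 = 238.491 g.
Cost = 238.491 g / 1000 × $90.4/kg = $21.56.

$21.56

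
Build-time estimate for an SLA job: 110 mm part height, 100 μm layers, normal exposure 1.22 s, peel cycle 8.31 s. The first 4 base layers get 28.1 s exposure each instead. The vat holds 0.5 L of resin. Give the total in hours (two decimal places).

Layers = ⌈110/0.1⌉ = 1100.
Bottom layers: 4 × (28.1 + 8.31) → 145.64 s.
Normal layers: 1096 × (1.22 + 8.31) → 10444.88 s.
Sum: 145.64 + 10444.88 = 10590.52 s → 2.94 hours.

2.94 hours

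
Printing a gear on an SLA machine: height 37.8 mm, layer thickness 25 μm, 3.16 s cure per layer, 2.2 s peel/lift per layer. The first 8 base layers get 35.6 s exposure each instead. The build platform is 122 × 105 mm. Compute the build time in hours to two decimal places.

Layer count = ceil(37.8 / 0.025) = 1512.
Base layers: 8 × (35.6 + 2.2) → 302.4 s.
Normal layers = 1504 × (3.16 + 2.2) = 8061.44 s.
Sum: 302.4 + 8061.44 = 8363.84 s → 2.32 hours.

2.32 hours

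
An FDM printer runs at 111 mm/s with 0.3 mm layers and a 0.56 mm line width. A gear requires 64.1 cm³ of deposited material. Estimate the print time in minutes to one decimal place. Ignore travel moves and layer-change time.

57.3 minutes

Line area: 0.3 × 0.56 → 0.168 mm².
Toolpath length = 64.1 cm³ / 0.168 mm² = 64100 / 0.168 = 381547.6 mm.
Time extruding: 381547.6 / 111 → 3437.4 s.
In the requested units: 3437.4 s = 57.3 minutes.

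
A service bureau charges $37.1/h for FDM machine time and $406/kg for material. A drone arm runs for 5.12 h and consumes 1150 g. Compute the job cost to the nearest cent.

$656.85

Time charge: 37.1 × 5.12 → $189.952.
Material charge = 406 × 1150/1000, so $466.90.
Job cost: 189.952 + 466.90 = 656.852 ≈ $656.85.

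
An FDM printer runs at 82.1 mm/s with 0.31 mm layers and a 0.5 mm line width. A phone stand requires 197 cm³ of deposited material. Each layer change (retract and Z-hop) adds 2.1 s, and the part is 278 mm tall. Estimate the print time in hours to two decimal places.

4.82 hours

Line area: 0.31 × 0.5 → 0.155 mm².
Toolpath length = 197 cm³ / 0.155 mm² = 197000 / 0.155 = 1270967.7 mm.
Extrusion time = 1270967.7 / 82.1 = 15480.7 s.
Layers = ⌈278/0.31⌉ = 897.
Z-hop total = 897 × 2.1, so 1883.7 s.
Altogether 15480.7 + 1883.7 = 17364.4 s, i.e. 4.82 hours.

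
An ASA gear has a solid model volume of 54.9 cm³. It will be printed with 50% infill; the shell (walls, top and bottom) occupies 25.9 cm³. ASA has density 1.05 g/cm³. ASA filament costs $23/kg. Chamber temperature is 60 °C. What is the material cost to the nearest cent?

Volume inside the shell = 54.9 − 25.9 = 29 cm³.
Infill deposited = 0.50 × 29 = 14.5 cm³.
Total printed volume = 25.9 + 14.5, so 40.4 cm³.
Mass = 40.4 × 1.05, so 42.42 g.
At $23/kg: 42.42/1000 × 23 = $0.98.

$0.98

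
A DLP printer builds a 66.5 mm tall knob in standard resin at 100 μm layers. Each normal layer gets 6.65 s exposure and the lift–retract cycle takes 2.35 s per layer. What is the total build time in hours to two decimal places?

1.66 hours

Layer count = ceil(66.5 / 0.1) = 665.
Per-layer time: 6.65 + 2.35 → 9 s.
Total = 665 × 9 = 5985 s = 1.66 hours.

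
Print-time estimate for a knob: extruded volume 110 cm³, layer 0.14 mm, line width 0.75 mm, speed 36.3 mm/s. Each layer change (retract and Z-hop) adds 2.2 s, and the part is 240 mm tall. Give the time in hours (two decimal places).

Extrusion cross-section: 0.14 × 0.75 → 0.105 mm².
Total extruded path = 110000/0.105 = 1047619 mm.
Print-move time = 1047619 / 36.3 = 28860 s.
Number of layers: 240 / 0.14 → 1715 (rounded up).
Layer-change overhead = 1715 × 2.2 = 3773 s.
Total = 28860 + 3773 = 32633 s = 9.06 hours.

9.06 hours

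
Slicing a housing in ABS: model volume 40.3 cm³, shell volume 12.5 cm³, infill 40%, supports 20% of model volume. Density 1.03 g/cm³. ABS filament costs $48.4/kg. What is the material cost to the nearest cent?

Interior volume = 40.3 − 12.5 = 27.8 cm³.
Infill deposited = 0.40 × 27.8, so 11.12 cm³.
Support = 0.20 × 40.3 = 8.06 cm³.
Total printed volume: 12.5 + 11.12 + 8.06 → 31.68 cm³.
Mass = 31.68 × 1.03, so 32.6304 g.
At $48.4/kg: 32.6304/1000 × 48.4 = $1.58.

$1.58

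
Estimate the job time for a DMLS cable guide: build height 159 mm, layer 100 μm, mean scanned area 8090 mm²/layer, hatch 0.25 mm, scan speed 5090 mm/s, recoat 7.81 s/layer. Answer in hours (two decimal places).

6.26 hours

Layers = ⌈159/0.1⌉ = 1590.
Hatch length per layer = 8090 / 0.25, so 32360 mm.
Laser time per layer: 32360 / 5090 → 6.3576 s.
Layer cycle: 6.3576 + 7.81 → 14.1676 s.
Build time = 1590 × 14.1676 = 22526.484 s = 6.26 hours.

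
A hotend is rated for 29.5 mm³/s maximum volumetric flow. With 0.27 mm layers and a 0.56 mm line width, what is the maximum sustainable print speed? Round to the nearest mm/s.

195 mm/s

Bead cross-section: 0.27 × 0.56 → 0.1512 mm².
v_max = Q/A = 29.5/0.1512 = 195.11 mm/s → 195 mm/s.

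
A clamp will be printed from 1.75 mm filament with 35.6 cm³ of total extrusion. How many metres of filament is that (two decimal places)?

14.80 m

Filament cross-section = π × (1.75/2)² = 2.4053 mm².
L = 35600 mm³ / 2.4053 mm² = 14800.65 mm, i.e. 14.80 m.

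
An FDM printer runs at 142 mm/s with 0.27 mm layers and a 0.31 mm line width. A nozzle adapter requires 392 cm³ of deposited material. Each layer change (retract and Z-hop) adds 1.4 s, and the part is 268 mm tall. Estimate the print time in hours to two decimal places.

Extrusion cross-section: 0.27 × 0.31 → 0.0837 mm².
Path length: 392000 mm³ / 0.0837 mm² → 4683393.1 mm.
Print-move time = 4683393.1 / 142, so 32981.6 s.
Layer count = ceil(268 / 0.27) = 993.
Z-hop total = 993 × 1.4, so 1390.2 s.
Total = 32981.6 + 1390.2 = 34371.8 s = 9.55 hours.

9.55 hours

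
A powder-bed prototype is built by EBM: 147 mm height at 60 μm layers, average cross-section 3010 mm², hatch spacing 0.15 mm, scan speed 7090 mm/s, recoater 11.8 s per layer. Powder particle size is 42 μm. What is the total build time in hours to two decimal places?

9.96 hours

Layer count = ceil(147 / 0.06) = 2450.
Per-layer scan distance = 3010 / 0.15 = 20066.7 mm.
Per-layer scan time = 20066.7 / 7090 = 2.8303 s.
Layer cycle = 2.8303 + 11.8, so 14.6303 s.
Build time = 2450 × 14.6303 = 35844.235 s = 9.96 hours.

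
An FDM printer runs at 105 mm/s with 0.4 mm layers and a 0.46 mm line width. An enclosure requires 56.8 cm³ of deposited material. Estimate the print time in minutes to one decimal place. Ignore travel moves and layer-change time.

Line area = 0.4 × 0.46, so 0.184 mm².
Total extruded path = 56800/0.184 = 308695.7 mm.
Time extruding = 308695.7 / 105, so 2940 s.
In the requested units: 2940 s = 49.0 minutes.

49.0 minutes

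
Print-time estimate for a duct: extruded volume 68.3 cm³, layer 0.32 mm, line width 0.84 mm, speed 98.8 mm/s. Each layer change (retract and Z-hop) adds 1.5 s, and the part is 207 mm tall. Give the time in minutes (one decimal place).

Bead cross-section = 0.32 × 0.84 = 0.2688 mm².
Toolpath length = 68.3 cm³ / 0.2688 mm² = 68300 / 0.2688 = 254092.3 mm.
Extrusion time = 254092.3 / 98.8, so 2571.8 s.
Number of layers: 207 / 0.32 → 647 (rounded up).
Non-print overhead = 647 × 1.5 = 970.5 s.
Altogether 2571.8 + 970.5 = 3542.3 s, i.e. 59.0 minutes.

59.0 minutes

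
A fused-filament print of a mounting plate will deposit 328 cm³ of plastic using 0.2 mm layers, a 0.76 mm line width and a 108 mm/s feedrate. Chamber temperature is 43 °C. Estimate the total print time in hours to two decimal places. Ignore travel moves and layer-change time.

Bead cross-section = 0.2 × 0.76, so 0.152 mm².
Path length: 328000 mm³ / 0.152 mm² → 2157894.7 mm.
Print-move time: 2157894.7 / 108 → 19980.5 s.
In the requested units: 19980.5 s = 5.55 hours.

5.55 hours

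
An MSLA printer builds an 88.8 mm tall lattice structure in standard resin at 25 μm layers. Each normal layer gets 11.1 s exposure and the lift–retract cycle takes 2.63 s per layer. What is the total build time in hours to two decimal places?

13.55 hours

Number of layers: 88.8 / 0.025 → 3552 (rounded up).
Per-layer time = 11.1 + 2.63 = 13.73 s.
Total = 3552 × 13.73 = 48768.96 s = 13.55 hours.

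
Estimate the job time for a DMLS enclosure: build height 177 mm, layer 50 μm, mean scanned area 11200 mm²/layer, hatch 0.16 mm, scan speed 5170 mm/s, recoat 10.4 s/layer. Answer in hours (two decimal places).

23.54 hours

Layer count = ceil(177 / 0.05) = 3540.
Per-layer scan distance: 11200 / 0.16 → 70000 mm.
Scan time per layer = 70000 / 5170, so 13.5397 s.
Per-layer time = 13.5397 + 10.4 = 23.9397 s.
3540 layers × 23.9397 s/layer = 84746.538 s, i.e. 23.54 hours.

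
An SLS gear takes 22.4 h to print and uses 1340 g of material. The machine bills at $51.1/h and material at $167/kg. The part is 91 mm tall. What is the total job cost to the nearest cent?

$1368.42

Time charge = 51.1 × 22.4 = $1144.64.
Material charge: 167 × 1340/1000 → $223.78.
Total = 1144.64 + 223.78 = $1368.42.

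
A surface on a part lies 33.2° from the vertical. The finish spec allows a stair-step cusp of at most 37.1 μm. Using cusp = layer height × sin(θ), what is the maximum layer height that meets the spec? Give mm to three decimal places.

0.068 mm

sin(33.2°) = 0.5476; t_max = 0.0371/0.5476 = 0.068 mm.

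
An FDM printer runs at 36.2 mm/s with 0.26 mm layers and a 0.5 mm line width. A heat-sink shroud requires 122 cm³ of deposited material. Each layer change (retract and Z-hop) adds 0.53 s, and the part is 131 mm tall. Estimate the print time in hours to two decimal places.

Extrusion cross-section: 0.26 × 0.5 → 0.13 mm².
Toolpath length = 122 cm³ / 0.13 mm² = 122000 / 0.13 = 938461.5 mm.
Extrusion time = 938461.5 / 36.2, so 25924.4 s.
Layers = ⌈131/0.26⌉ = 504.
Layer-change overhead = 504 × 0.53, so 267.12 s.
Total = 25924.4 + 267.12 = 26191.52 s = 7.28 hours.

7.28 hours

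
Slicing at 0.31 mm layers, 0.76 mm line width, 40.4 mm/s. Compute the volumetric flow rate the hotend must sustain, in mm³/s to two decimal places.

Extrusion cross-section = 0.31 × 0.76, so 0.2356 mm².
Q = v·A = 40.4 × 0.2356 = 9.52 mm³/s.

9.52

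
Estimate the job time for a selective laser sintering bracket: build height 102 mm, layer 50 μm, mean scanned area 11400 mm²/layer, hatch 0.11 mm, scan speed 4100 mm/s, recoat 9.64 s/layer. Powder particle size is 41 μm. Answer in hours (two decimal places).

19.79 hours

Layers = ⌈102/0.05⌉ = 2040.
Scan path per layer = 11400 / 0.11 = 103636.4 mm.
Laser time per layer = 103636.4 / 4100 = 25.2772 s.
Time per layer = 25.2772 + 9.64 = 34.9172 s.
2040 layers × 34.9172 s/layer = 71231.088 s, i.e. 19.79 hours.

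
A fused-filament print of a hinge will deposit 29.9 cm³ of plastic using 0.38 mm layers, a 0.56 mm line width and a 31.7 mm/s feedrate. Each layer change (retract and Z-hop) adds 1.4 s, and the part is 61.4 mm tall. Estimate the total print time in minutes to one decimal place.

Extrusion cross-section: 0.38 × 0.56 → 0.2128 mm².
Total extruded path = 29900/0.2128 = 140507.5 mm.
Print-move time: 140507.5 / 31.7 → 4432.4 s.
Layers = ⌈61.4/0.38⌉ = 162.
Non-print overhead: 162 × 1.4 → 226.8 s.
Total = 4432.4 + 226.8 = 4659.2 s = 77.7 minutes.

77.7 minutes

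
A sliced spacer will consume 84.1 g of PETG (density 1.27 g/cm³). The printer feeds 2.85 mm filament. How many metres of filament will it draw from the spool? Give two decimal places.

10.38 m

Extruded volume: 84.1/1.27 = 66.2205 cm³ (66220.5 mm³).
Cross-section of 2.85 mm filament: π·(2.85/2)² = 6.3794 mm².
L = V/A = 66220.5/6.3794 = 10380.36 mm → 10.38 m.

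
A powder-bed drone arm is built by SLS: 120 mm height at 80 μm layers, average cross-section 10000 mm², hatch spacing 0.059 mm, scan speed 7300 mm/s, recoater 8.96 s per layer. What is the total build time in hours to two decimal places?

Layers = ⌈120/0.08⌉ = 1500.
Hatch length per layer: 10000 / 0.059 → 169491.5 mm.
Scan time per layer: 169491.5 / 7300 → 23.218 s.
Per-layer time = 23.218 + 8.96, so 32.178 s.
1500 layers × 32.178 s/layer = 48267 s, i.e. 13.41 hours.

13.41 hours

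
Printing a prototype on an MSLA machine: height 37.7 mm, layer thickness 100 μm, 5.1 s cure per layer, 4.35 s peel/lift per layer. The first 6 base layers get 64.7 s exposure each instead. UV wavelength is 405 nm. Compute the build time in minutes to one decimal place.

Layers = ⌈37.7/0.1⌉ = 377.
Base layers = 6 × (64.7 + 4.35) = 414.3 s.
Regular layers = 371 × (5.1 + 4.35), so 3505.95 s.
Total = 414.3 + 3505.95 = 3920.25 s = 65.3 minutes.

65.3 minutes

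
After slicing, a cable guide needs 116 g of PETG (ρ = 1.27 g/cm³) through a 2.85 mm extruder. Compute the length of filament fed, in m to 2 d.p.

Volume = 116 g / 1.27 g·cm⁻³ = 91.3386 cm³ = 91338.6 mm³.
Cross-section of 2.85 mm filament: π·(2.85/2)² = 6.3794 mm².
L = V/A = 91338.6/6.3794 = 14317.74 mm → 14.32 m.

14.32 m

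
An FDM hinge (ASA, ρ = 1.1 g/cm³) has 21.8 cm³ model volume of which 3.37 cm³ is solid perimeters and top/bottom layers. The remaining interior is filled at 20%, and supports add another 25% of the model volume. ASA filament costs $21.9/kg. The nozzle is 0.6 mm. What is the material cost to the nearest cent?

$0.30

Infill region = 21.8 − 3.37, so 18.43 cm³.
Infill deposited = 0.20 × 18.43, so 3.686 cm³.
Support: 0.25 × 21.8 → 5.45 cm³.
Deposited volume = 3.37 + 3.686 + 5.45, so 12.506 cm³.
Mass = 12.506 × 1.1, so 13.7566 g.
Cost = 13.7566 g / 1000 × $21.9/kg = $0.30.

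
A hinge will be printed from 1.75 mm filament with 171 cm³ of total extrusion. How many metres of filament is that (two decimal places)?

Cross-section of 1.75 mm filament: π·(1.75/2)² = 2.4053 mm².
Length = 171 cm³ / 2.4053 mm² = 171000 / 2.4053 = 71093 mm = 71.09 m.

71.09 m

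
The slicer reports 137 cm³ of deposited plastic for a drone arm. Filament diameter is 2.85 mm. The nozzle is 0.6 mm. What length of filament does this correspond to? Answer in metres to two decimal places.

21.48 m

Filament cross-section = π × (2.85/2)² = 6.3794 mm².
Length = 137 cm³ / 6.3794 mm² = 137000 / 6.3794 = 21475.37 mm = 21.48 m.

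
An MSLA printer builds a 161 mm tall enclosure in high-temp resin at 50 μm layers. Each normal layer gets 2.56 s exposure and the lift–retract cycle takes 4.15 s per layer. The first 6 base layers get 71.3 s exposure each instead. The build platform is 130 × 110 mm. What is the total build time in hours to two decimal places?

Number of layers: 161 / 0.05 → 3220 (rounded up).
Base layers: 6 × (71.3 + 4.15) → 452.7 s.
Remaining layers = 3214 × (2.56 + 4.15), so 21565.94 s.
Total = 452.7 + 21565.94 = 22018.64 s = 6.12 hours.

6.12 hours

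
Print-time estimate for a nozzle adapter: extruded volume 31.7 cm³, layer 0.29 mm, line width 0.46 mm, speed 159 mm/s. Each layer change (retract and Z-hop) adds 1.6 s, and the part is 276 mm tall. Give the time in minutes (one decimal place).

Line area = 0.29 × 0.46 = 0.1334 mm².
Path length: 31700 mm³ / 0.1334 mm² → 237631.2 mm.
Extrusion time = 237631.2 / 159, so 1494.5 s.
Layer count = ceil(276 / 0.29) = 952.
Z-hop total: 952 × 1.6 → 1523.2 s.
Altogether 1494.5 + 1523.2 = 3017.7 s, i.e. 50.3 minutes.

50.3 minutes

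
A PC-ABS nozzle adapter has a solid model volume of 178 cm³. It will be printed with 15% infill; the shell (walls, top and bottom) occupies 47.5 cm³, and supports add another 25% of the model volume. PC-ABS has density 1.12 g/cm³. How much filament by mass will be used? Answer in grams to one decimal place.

Infill region = 178 − 47.5 = 130.5 cm³.
Infill volume: 0.15 × 130.5 → 19.575 cm³.
Support: 0.25 × 178 → 44.5 cm³.
Deposited volume: 47.5 + 19.575 + 44.5 → 111.575 cm³.
Mass = 111.575 × 1.12 = 124.964 g.

125.0 g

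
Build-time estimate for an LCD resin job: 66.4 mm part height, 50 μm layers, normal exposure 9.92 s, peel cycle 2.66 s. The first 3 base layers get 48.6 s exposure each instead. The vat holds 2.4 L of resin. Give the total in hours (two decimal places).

4.67 hours

Layers = ⌈66.4/0.05⌉ = 1328.
Base layers = 3 × (48.6 + 2.66) = 153.78 s.
Remaining layers: 1325 × (9.92 + 2.66) → 16668.5 s.
Total = 153.78 + 16668.5 = 16822.28 s = 4.67 hours.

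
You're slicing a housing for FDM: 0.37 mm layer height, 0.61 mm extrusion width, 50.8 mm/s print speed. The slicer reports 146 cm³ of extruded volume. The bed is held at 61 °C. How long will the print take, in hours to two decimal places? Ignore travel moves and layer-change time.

Bead cross-section: 0.37 × 0.61 → 0.2257 mm².
Total extruded path = 146000/0.2257 = 646876.4 mm.
Extrusion time = 646876.4 / 50.8, so 12733.8 s.
Converting: 12733.8 s = 3.54 hours.

3.54 hours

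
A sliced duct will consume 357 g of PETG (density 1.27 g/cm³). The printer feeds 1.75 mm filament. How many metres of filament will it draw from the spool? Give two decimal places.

Extruded volume: 357/1.27 = 281.1024 cm³ (281102.4 mm³).
Cross-section of 1.75 mm filament: π·(1.75/2)² = 2.4053 mm².
Length = 281102.4 / 2.4053 = 116867.92 mm = 116.87 m.

116.87 m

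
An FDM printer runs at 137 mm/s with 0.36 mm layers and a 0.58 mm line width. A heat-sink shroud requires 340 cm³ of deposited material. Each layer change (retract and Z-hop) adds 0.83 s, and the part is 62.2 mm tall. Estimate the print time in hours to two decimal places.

Extrusion cross-section = 0.36 × 0.58 = 0.2088 mm².
Total extruded path = 340000/0.2088 = 1628352.5 mm.
Extrusion time: 1628352.5 / 137 → 11885.8 s.
Layer count = ceil(62.2 / 0.36) = 173.
Z-hop total = 173 × 0.83 = 143.59 s.
Total = 11885.8 + 143.59 = 12029.39 s = 3.34 hours.

3.34 hours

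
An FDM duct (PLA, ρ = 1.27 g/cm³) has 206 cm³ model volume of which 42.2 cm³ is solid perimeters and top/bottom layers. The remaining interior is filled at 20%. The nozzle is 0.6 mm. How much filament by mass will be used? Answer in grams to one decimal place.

95.2 g

Infill region = 206 − 42.2 = 163.8 cm³.
Infill volume = 0.20 × 163.8 = 32.76 cm³.
Total extruded = 42.2 + 32.76, so 74.96 cm³.
Mass = 74.96 × 1.27 = 95.1992 g.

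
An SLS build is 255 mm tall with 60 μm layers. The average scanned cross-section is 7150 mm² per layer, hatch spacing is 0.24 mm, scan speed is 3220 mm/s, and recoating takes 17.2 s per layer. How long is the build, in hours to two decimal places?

Number of layers: 255 / 0.06 → 4250 (rounded up).
Hatch length per layer = 7150 / 0.24 = 29791.7 mm.
Laser time per layer: 29791.7 / 3220 → 9.2521 s.
Layer cycle = 9.2521 + 17.2, so 26.4521 s.
Total: 4250 × 26.4521 s = 112421.425 s → 31.23 hours.

31.23 hours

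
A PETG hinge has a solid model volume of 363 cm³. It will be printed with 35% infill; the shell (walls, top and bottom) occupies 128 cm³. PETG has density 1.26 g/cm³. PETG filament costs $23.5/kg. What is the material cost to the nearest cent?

$6.23

Volume inside the shell = 363 − 128 = 235 cm³.
Deposited infill: 0.35 × 235 → 82.25 cm³.
Total extruded = 128 + 82.25, so 210.25 cm³.
Mass = 210.25 × 1.26 = 264.915 g.
At $23.5/kg: 264.915/1000 × 23.5 = $6.23.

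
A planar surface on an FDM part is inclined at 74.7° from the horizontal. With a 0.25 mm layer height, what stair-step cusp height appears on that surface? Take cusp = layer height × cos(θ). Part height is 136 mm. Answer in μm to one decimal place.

cos(74.7°) = 0.2639, so cusp = 0.25 × 0.2639 = 0.065975 mm → 66.0 μm.

66.0 μm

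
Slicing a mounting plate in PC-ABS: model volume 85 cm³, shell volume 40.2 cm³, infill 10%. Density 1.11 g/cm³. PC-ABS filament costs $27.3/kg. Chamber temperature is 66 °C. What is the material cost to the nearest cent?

$1.35

Infill region = 85 − 40.2, so 44.8 cm³.
Deposited infill = 0.10 × 44.8 = 4.48 cm³.
Deposited volume: 40.2 + 4.48 → 44.68 cm³.
Mass = 44.68 × 1.11 = 49.5948 g.
At $27.3/kg: 49.5948/1000 × 27.3 = $1.35.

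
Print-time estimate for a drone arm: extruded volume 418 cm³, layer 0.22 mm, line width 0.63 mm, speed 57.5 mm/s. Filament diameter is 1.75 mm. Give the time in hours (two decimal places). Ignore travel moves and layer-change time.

Line area = 0.22 × 0.63 = 0.1386 mm².
Path length: 418000 mm³ / 0.1386 mm² → 3015873 mm.
Time extruding = 3015873 / 57.5 = 52450 s.
Converting: 52450 s = 14.57 hours.

14.57 hours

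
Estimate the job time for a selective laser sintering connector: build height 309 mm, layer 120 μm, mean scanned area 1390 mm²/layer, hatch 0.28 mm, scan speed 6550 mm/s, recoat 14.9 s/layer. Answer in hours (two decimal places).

11.20 hours

Layers = ⌈309/0.12⌉ = 2575.
Per-layer scan distance = 1390 / 0.28 = 4964.3 mm.
Laser time per layer: 4964.3 / 6550 → 0.7579 s.
Layer cycle = 0.7579 + 14.9, so 15.6579 s.
Total: 2575 × 15.6579 s = 40319.0925 s → 11.20 hours.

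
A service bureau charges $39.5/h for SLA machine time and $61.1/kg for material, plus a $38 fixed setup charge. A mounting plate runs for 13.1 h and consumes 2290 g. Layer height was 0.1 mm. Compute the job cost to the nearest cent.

Machine cost: 39.5 × 13.1 → $517.45.
Material cost: 61.1 × 2290/1000 → $139.919.
Total = 517.45 + 139.919 + 38 = 695.369 ≈ $695.37.

$695.37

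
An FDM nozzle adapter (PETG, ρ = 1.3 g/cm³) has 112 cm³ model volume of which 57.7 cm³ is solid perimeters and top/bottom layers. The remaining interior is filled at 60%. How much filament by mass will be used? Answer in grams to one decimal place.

117.4 g

Volume inside the shell = 112 − 57.7, so 54.3 cm³.
Infill deposited = 0.60 × 54.3 = 32.58 cm³.
Deposited volume = 57.7 + 32.58, so 90.28 cm³.
Mass: 90.28 × 1.3 → 117.364 g.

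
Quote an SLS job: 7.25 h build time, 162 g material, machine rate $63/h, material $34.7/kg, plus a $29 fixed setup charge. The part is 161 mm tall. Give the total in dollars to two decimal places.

Machine cost = 63 × 7.25, so $456.75.
Material charge = 34.7 × 162/1000, so $5.6214.
Total = 456.75 + 5.6214 + 29 = 491.3714 ≈ $491.37.

$491.37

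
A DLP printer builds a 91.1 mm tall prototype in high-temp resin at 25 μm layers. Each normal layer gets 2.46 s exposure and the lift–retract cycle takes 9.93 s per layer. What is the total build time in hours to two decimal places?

Layer count = ceil(91.1 / 0.025) = 3644.
Per-layer time = 2.46 + 9.93 = 12.39 s.
Build time: 3644 × 12.39 s = 45149.16 s, i.e. 12.54 hours.

12.54 hours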